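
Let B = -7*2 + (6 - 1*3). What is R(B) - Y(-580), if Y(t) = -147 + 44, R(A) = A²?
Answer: 224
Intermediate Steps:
B = -11 (B = -14 + (6 - 3) = -14 + 3 = -11)
Y(t) = -103
R(B) - Y(-580) = (-11)² - 1*(-103) = 121 + 103 = 224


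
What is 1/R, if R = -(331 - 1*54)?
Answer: -1/277 ≈ -0.0036101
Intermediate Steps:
R = -277 (R = -(331 - 54) = -1*277 = -277)
1/R = 1/(-277) = -1/277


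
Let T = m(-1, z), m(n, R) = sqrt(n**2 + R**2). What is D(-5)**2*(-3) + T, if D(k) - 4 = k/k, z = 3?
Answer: -75 + sqrt(10) ≈ -71.838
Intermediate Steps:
m(n, R) = sqrt(R**2 + n**2)
T = sqrt(10) (T = sqrt(3**2 + (-1)**2) = sqrt(9 + 1) = sqrt(10) ≈ 3.1623)
D(k) = 5 (D(k) = 4 + k/k = 4 + 1 = 5)
D(-5)**2*(-3) + T = 5**2*(-3) + sqrt(10) = 25*(-3) + sqrt(10) = -75 + sqrt(10)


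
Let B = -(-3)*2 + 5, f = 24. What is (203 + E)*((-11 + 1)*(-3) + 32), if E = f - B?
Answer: 13392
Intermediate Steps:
B = 11 (B = -3*(-2) + 5 = 6 + 5 = 11)
E = 13 (E = 24 - 1*11 = 24 - 11 = 13)
(203 + E)*((-11 + 1)*(-3) + 32) = (203 + 13)*((-11 + 1)*(-3) + 32) = 216*(-10*(-3) + 32) = 216*(30 + 32) = 216*62 = 13392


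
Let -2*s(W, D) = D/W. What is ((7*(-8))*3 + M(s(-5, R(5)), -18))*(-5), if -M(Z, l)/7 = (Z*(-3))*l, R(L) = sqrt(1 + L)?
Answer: 840 + 189*sqrt(6) ≈ 1303.0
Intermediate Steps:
s(W, D) = -D/(2*W)
M(Z, l) = 21*Z*l (M(Z, l) = -7*Z*(-3)*l = -7*(-3*Z)*l = -(-21)*Z*l = 21*Z*l)
((7*(-8))*3 + M(s(-5, R(5)), -18))*(-5) = ((7*(-8))*3 + 21*(-1/2*sqrt(1 + 5)/(-5))*(-18))*(-5) = (-56*3 + 21*(-1/2*sqrt(6)*(-1/5))*(-18))*(-5) = (-168 + 21*(sqrt(6)/10)*(-18))*(-5) = (-168 - 189*sqrt(6)/5)*(-5) = 840 + 189*sqrt(6)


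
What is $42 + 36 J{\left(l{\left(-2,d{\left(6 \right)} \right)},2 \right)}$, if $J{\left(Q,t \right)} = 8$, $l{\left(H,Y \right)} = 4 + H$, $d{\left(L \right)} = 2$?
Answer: $330$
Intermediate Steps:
$42 + 36 J{\left(l{\left(-2,d{\left(6 \right)} \right)},2 \right)} = 42 + 36 \cdot 8 = 42 + 288 = 330$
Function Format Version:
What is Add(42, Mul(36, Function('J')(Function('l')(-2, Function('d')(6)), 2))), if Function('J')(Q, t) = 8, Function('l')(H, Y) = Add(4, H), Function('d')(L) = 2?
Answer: 330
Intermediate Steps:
Add(42, Mul(36, Function('J')(Function('l')(-2, Function('d')(6)), 2))) = Add(42, Mul(36, 8)) = Add(42, 288) = 330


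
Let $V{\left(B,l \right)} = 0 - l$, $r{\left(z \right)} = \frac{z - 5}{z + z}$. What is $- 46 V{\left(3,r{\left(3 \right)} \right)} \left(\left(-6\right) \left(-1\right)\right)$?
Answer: $-92$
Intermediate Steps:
$r{\left(z \right)} = \frac{-5 + z}{2 z}$
$V{\left(B,l \right)} = - l$
$- 46 V{\left(3,r{\left(3 \right)} \right)} \left(\left(-6\right) \left(-1\right)\right) = - 46 \left(- \frac{-5 + 3}{2 \cdot 3}\right) \left(\left(-6\right) \left(-1\right)\right) = - 46 \left(- \frac{-2}{2 \cdot 3}\right) 6 = - 46 \left(\left(-1\right) \left(- \frac{1}{3}\right)\right) 6 = \left(-46\right) \frac{1}{3} \cdot 6 = \left(- \frac{46}{3}\right) 6 = -92$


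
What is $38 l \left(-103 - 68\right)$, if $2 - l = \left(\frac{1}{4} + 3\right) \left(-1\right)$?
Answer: $- \frac{68229}{2} \approx -34115.0$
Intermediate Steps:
$l = \frac{21}{4}$ ($l = 2 - \left(\frac{1}{4} + 3\right) \left(-1\right) = 2 - \frac{13}{4} \left(-1\right) = 2 - - \frac{13}{4} = 2 + \frac{13}{4} = \frac{21}{4} \approx 5.25$)
$38 l \left(-103 - 68\right) = 38 \cdot \frac{21}{4} \left(-103 - 68\right) = \frac{399}{2} \left(-171\right) = - \frac{68229}{2}$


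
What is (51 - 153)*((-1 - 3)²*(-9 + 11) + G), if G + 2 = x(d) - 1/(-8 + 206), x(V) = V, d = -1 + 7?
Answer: -121159/33 ≈ -3671.5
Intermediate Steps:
d = 6
G = 791/198 (G = -2 + (6 - 1/(-8 + 206)) = -2 + (6 - 1/198) = -2 + 1187/198 = 791/198 ≈ 3.9949)
(51 - 153)*((-1 - 3)²*(-9 + 11) + G) = (51 - 153)*((-1 - 3)²*(-9 + 11) + 791/198) = -102*((-4)²*2 + 791/198) = -102*(16*2 + 791/198) = -102*(32 + 791/198) = -102*7127/198 = -121159/33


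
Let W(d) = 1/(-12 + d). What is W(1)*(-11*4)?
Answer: 4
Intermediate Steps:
W(1)*(-11*4) = (-11*4)/(-12 + 1) = -44/(-11) = -1/11*(-44) = 4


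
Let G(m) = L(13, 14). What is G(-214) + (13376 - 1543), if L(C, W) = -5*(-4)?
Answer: 11853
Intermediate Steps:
L(C, W) = 20
G(m) = 20
G(-214) + (13376 - 1543) = 20 + (13376 - 1543) = 20 + 11833 = 11853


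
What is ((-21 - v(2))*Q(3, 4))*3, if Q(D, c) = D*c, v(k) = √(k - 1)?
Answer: -792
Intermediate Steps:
v(k) = √(-1 + k)
((-21 - v(2))*Q(3, 4))*3 = ((-21 - √(-1 + 2))*(3*4))*3 = ((-21 - √1)*12)*3 = ((-21 - 1*1)*12)*3 = ((-21 - 1)*12)*3 = -22*12*3 = -264*3 = -792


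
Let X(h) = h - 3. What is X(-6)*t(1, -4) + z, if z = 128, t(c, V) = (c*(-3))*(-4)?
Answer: 20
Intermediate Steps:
t(c, V) = 12*c (t(c, V) = -3*c*(-4) = 12*c)
X(h) = -3 + h
X(-6)*t(1, -4) + z = (-3 - 6)*(12*1) + 128 = -9*12 + 128 = -108 + 128 = 20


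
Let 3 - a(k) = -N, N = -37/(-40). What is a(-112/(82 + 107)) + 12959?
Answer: 518517/40 ≈ 12963.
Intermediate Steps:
N = 37/40 (N = -37*(-1/40) = 37/40 ≈ 0.92500)
a(k) = 157/40 (a(k) = 3 - (-1)*37/40 = 3 - 1*(-37/40) = 3 + 37/40 = 157/40)
a(-112/(82 + 107)) + 12959 = 157/40 + 12959 = 518517/40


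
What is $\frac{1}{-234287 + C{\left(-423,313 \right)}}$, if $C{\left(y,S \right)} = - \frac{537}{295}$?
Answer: $- \frac{295}{69115202} \approx -4.2682 \cdot 10^{-6}$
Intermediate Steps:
$C{\left(y,S \right)} = - \frac{537}{295}$ ($C{\left(y,S \right)} = \left(-537\right) \frac{1}{295} = - \frac{537}{295}$)
$\frac{1}{-234287 + C{\left(-423,313 \right)}} = \frac{1}{-234287 - \frac{537}{295}} = \frac{1}{- \frac{69115202}{295}} = - \frac{295}{69115202}$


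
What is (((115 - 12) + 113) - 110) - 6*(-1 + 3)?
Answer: 94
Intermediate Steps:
(((115 - 12) + 113) - 110) - 6*(-1 + 3) = ((103 + 113) - 110) - 6*2 = (216 - 110) - 12 = 106 - 12 = 94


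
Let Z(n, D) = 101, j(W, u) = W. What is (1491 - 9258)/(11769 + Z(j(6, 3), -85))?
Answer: -7767/11870 ≈ -0.65434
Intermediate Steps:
(1491 - 9258)/(11769 + Z(j(6, 3), -85)) = (1491 - 9258)/(11769 + 101) = -7767/11870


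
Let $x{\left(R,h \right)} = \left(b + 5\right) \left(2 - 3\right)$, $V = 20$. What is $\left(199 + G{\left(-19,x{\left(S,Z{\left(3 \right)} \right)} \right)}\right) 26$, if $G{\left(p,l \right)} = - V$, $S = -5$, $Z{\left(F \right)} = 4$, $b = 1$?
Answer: $4654$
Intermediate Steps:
$x{\left(R,h \right)} = -6$ ($x{\left(R,h \right)} = \left(1 + 5\right) \left(2 - 3\right) = 6 \left(-1\right) = -6$)
$G{\left(p,l \right)} = -20$ ($G{\left(p,l \right)} = \left(-1\right) 20 = -20$)
$\left(199 + G{\left(-19,x{\left(S,Z{\left(3 \right)} \right)} \right)}\right) 26 = \left(199 - 20\right) 26 = 179 \cdot 26 = 4654$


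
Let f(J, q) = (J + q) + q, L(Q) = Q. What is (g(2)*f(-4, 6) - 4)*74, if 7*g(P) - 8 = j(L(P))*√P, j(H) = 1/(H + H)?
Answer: 2664/7 + 148*√2/7 ≈ 410.47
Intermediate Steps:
j(H) = 1/(2*H)
f(J, q) = J + 2*q
g(P) = 8/7 + 1/(14*√P) (g(P) = 8/7 + ((1/(2*P))*√P)/7 = 8/7 + (1/(2*√P))/7 = 8/7 + 1/(14*√P))
(g(2)*f(-4, 6) - 4)*74 = ((8/7 + 1/(14*√2))*(-4 + 2*6) - 4)*74 = ((8/7 + (√2/2)/14)*(-4 + 12) - 4)*74 = ((8/7 + √2/28)*8 - 4)*74 = ((64/7 + 2*√2/7) - 4)*74 = (36/7 + 2*√2/7)*74 = 2664/7 + 148*√2/7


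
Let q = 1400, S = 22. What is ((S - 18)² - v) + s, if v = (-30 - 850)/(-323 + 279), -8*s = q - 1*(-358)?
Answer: -895/4 ≈ -223.75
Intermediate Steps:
s = -879/4 (s = -(1400 - 1*(-358))/8 = -(1400 + 358)/8 = -⅛*1758 = -879/4 ≈ -219.75)
v = 20 (v = -880/(-44) = -880*(-1/44) = 20)
((S - 18)² - v) + s = ((22 - 18)² - 1*20) - 879/4 = (4² - 20) - 879/4 = (16 - 20) - 879/4 = -4 - 879/4 = -895/4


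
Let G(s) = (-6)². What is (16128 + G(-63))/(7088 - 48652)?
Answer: -4041/10391 ≈ -0.38889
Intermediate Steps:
G(s) = 36
(16128 + G(-63))/(7088 - 48652) = (16128 + 36)/(7088 - 48652) = 16164/(-41564) = 16164*(-1/41564) = -4041/10391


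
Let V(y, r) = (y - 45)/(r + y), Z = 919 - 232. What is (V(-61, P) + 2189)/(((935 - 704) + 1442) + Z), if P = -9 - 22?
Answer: 100747/108560 ≈ 0.92803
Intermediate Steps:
P = -31
Z = 687
V(y, r) = (-45 + y)/(r + y)
(V(-61, P) + 2189)/(((935 - 704) + 1442) + Z) = ((-45 - 61)/(-31 - 61) + 2189)/(((935 - 704) + 1442) + 687) = (-106/(-92) + 2189)/((231 + 1442) + 687) = (-1/92*(-106) + 2189)/(1673 + 687) = (53/46 + 2189)/2360 = (100747/46)*(1/2360) = 100747/108560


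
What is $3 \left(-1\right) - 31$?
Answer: $-34$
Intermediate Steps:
$3 \left(-1\right) - 31 = -3 - 31 = -34$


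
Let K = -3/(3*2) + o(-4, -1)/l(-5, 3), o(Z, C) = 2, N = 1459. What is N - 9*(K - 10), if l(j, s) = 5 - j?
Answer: 15517/10 ≈ 1551.7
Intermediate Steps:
K = -3/10 (K = -3/(3*2) + 2/(5 - 1*(-5)) = -3/6 + 2/(5 + 5) = -3*⅙ + 2/10 = -½ + 2*(⅒) = -½ + ⅕ = -3/10 ≈ -0.30000)
N - 9*(K - 10) = 1459 - 9*(-3/10 - 10) = 1459 - 9*(-103)/10 = 1459 - 1*(-927/10) = 1459 + 927/10 = 15517/10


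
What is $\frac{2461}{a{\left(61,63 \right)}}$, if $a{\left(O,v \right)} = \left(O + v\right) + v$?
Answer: $\frac{2461}{187} \approx 13.16$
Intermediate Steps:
$a{\left(O,v \right)} = O + 2 v$
$\frac{2461}{a{\left(61,63 \right)}} = \frac{2461}{61 + 2 \cdot 63} = \frac{2461}{61 + 126} = \frac{2461}{187}$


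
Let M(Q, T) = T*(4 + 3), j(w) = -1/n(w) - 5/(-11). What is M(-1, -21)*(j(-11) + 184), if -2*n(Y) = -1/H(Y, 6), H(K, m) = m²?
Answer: -181839/11 ≈ -16531.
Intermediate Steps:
n(Y) = 1/72 (n(Y) = -(-1)/(2*(6²)) = -(-1)/(2*36) = -½*(-1/36) = 1/72)
j(w) = -787/11 (j(w) = -1/1/72 - 5/(-11) = -1*72 - 5*(-1/11) = -72 + 5/11 = -787/11)
M(Q, T) = 7*T (M(Q, T) = T*7 = 7*T)
M(-1, -21)*(j(-11) + 184) = (7*(-21))*(-787/11 + 184) = -147*1237/11 = -181839/11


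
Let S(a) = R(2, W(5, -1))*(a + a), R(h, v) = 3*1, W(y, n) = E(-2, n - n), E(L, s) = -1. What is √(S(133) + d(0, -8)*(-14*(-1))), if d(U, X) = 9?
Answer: 2*√231 ≈ 30.397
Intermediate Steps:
W(y, n) = -1
R(h, v) = 3
S(a) = 6*a (S(a) = 3*(a + a) = 3*(2*a) = 6*a)
√(S(133) + d(0, -8)*(-14*(-1))) = √(6*133 + 9*(-14*(-1))) = √(798 + 9*14) = √(798 + 126) = √924 = 2*√231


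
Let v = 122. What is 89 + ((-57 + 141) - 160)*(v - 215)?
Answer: 7157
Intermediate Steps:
89 + ((-57 + 141) - 160)*(v - 215) = 89 + ((-57 + 141) - 160)*(122 - 215) = 89 + (84 - 160)*(-93) = 89 - 76*(-93) = 89 + 7068 = 7157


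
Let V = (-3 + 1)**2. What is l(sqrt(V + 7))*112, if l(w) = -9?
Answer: -1008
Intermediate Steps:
V = 4 (V = (-2)**2 = 4)
l(sqrt(V + 7))*112 = -9*112 = -1008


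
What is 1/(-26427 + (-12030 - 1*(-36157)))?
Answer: -1/2300 ≈ -0.00043478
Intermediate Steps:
1/(-26427 + (-12030 - 1*(-36157))) = 1/(-26427 + (-12030 + 36157)) = 1/(-26427 + 24127) = 1/(-2300) = -1/2300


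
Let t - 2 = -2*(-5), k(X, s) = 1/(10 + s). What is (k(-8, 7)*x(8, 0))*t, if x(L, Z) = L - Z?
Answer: 96/17 ≈ 5.6471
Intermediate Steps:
t = 12 (t = 2 - 2*(-5) = 2 + 10 = 12)
(k(-8, 7)*x(8, 0))*t = ((8 - 1*0)/(10 + 7))*12 = ((8 + 0)/17)*12 = ((1/17)*8)*12 = (8/17)*12 = 96/17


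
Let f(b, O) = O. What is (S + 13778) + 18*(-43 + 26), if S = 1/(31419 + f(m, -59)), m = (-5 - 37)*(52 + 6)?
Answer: 422481921/31360 ≈ 13472.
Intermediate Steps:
m = -2436 (m = -42*58 = -2436)
S = 1/31360 (S = 1/(31419 - 59) = 1/31360 ≈ 3.1888e-5)
(S + 13778) + 18*(-43 + 26) = (1/31360 + 13778) + 18*(-43 + 26) = 432078081/31360 + 18*(-17) = 432078081/31360 - 306 = 422481921/31360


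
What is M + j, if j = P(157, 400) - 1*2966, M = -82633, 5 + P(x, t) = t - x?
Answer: -85361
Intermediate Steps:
P(x, t) = -5 + t - x (P(x, t) = -5 + (t - x) = -5 + t - x)
j = -2728 (j = (-5 + 400 - 1*157) - 1*2966 = (-5 + 400 - 157) - 2966 = 238 - 2966 = -2728)
M + j = -82633 - 2728 = -85361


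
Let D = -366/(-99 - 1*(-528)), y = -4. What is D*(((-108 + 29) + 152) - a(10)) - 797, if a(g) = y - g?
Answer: -124585/143 ≈ -871.22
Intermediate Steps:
a(g) = -4 - g
D = -122/143 (D = -366/(-99 + 528) = -366/429 = -366*1/429 = -122/143 ≈ -0.85315)
D*(((-108 + 29) + 152) - a(10)) - 797 = -122*(((-108 + 29) + 152) - (-4 - 1*10))/143 - 797 = -122*((-79 + 152) - (-4 - 10))/143 - 797 = -122*(73 - 1*(-14))/143 - 797 = -122*(73 + 14)/143 - 797 = -122/143*87 - 797 = -10614/143 - 797 = -124585/143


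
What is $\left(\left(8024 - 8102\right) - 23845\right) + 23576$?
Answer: $-347$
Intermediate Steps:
$\left(\left(8024 - 8102\right) - 23845\right) + 23576 = \left(-78 - 23845\right) + 23576 = -23923 + 23576 = -347$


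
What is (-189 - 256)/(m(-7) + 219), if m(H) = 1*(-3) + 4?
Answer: -89/44 ≈ -2.0227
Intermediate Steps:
m(H) = 1 (m(H) = -3 + 4 = 1)
(-189 - 256)/(m(-7) + 219) = (-189 - 256)/(1 + 219) = -445/220 = -445*1/220 = -89/44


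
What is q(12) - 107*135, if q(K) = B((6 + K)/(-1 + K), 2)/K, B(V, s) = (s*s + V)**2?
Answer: -5242574/363 ≈ -14442.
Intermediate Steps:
B(V, s) = (V + s**2)**2 (B(V, s) = (s**2 + V)**2 = (V + s**2)**2)
q(K) = (4 + (6 + K)/(-1 + K))**2/K (q(K) = ((6 + K)/(-1 + K) + 2**2)**2/K = ((6 + K)/(-1 + K) + 4)**2/K = (4 + (6 + K)/(-1 + K))**2/K)
q(12) - 107*135 = (2 + 5*12)**2/(12*(-1 + 12)**2) - 107*135 = (1/12)*(2 + 60)**2/11**2 - 14445 = (1/12)*(1/121)*62**2 - 14445 = (1/12)*(1/121)*3844 - 14445 = 961/363 - 14445 = -5242574/363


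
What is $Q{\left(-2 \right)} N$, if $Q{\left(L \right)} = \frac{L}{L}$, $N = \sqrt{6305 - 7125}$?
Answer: $2 i \sqrt{205} \approx 28.636 i$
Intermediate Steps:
$N = 2 i \sqrt{205}$ ($N = \sqrt{-820} = 2 i \sqrt{205} \approx 28.636 i$)
$Q{\left(L \right)} = 1$
$Q{\left(-2 \right)} N = 1 \cdot 2 i \sqrt{205} = 2 i \sqrt{205}$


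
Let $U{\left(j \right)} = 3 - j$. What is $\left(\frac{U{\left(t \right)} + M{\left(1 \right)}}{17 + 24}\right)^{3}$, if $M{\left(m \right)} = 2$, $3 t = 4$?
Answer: $\frac{1331}{1860867} \approx 0.00071526$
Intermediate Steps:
$t = \frac{4}{3}$ ($t = \frac{1}{3} \cdot 4 = \frac{4}{3} \approx 1.3333$)
$\left(\frac{U{\left(t \right)} + M{\left(1 \right)}}{17 + 24}\right)^{3} = \left(\frac{\left(3 - \frac{4}{3}\right) + 2}{17 + 24}\right)^{3} = \left(\frac{\left(3 - \frac{4}{3}\right) + 2}{41}\right)^{3} = \left(\left(\frac{5}{3} + 2\right) \frac{1}{41}\right)^{3} = \left(\frac{11}{3} \cdot \frac{1}{41}\right)^{3} = \left(\frac{11}{123}\right)^{3} = \frac{1331}{1860867}$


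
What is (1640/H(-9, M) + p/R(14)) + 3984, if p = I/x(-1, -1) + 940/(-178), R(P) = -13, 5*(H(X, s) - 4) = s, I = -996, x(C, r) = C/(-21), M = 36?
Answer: 46486299/8099 ≈ 5739.8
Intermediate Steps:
x(C, r) = -C/21 (x(C, r) = C*(-1/21) = -C/21)
H(X, s) = 4 + s/5
p = -1861994/89 (p = -996/((-1/21*(-1))) + 940/(-178) = -996/1/21 + 940*(-1/178) = -996*21 - 470/89 = -20916 - 470/89 = -1861994/89 ≈ -20921.)
(1640/H(-9, M) + p/R(14)) + 3984 = (1640/(4 + (1/5)*36) - 1861994/89/(-13)) + 3984 = (1640/(4 + 36/5) - 1861994/89*(-1/13)) + 3984 = (1640/(56/5) + 1861994/1157) + 3984 = (1640*(5/56) + 1861994/1157) + 3984 = (1025/7 + 1861994/1157) + 3984 = 14219883/8099 + 3984 = 46486299/8099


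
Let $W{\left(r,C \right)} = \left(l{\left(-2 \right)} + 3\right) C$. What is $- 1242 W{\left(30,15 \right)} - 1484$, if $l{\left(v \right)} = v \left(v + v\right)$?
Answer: $-206414$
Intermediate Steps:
$l{\left(v \right)} = 2 v^{2}$ ($l{\left(v \right)} = v 2 v = 2 v^{2}$)
$W{\left(r,C \right)} = 11 C$ ($W{\left(r,C \right)} = \left(2 \left(-2\right)^{2} + 3\right) C = \left(2 \cdot 4 + 3\right) C = \left(8 + 3\right) C = 11 C$)
$- 1242 W{\left(30,15 \right)} - 1484 = - 1242 \cdot 11 \cdot 15 - 1484 = \left(-1242\right) 165 - 1484 = -204930 - 1484 = -206414$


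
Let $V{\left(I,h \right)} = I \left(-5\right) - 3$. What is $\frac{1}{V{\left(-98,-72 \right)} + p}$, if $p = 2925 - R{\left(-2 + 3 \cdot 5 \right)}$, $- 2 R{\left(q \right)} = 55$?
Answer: $\frac{2}{6879} \approx 0.00029074$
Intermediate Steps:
$R{\left(q \right)} = - \frac{55}{2}$ ($R{\left(q \right)} = \left(- \frac{1}{2}\right) 55 = - \frac{55}{2}$)
$V{\left(I,h \right)} = -3 - 5 I$ ($V{\left(I,h \right)} = - 5 I - 3 = -3 - 5 I$)
$p = \frac{5905}{2}$ ($p = 2925 - - \frac{55}{2} = 2925 + \frac{55}{2} = \frac{5905}{2} \approx 2952.5$)
$\frac{1}{V{\left(-98,-72 \right)} + p} = \frac{1}{\left(-3 - -490\right) + \frac{5905}{2}} = \frac{1}{\left(-3 + 490\right) + \frac{5905}{2}} = \frac{1}{487 + \frac{5905}{2}} = \frac{1}{\frac{6879}{2}} = \frac{2}{6879}$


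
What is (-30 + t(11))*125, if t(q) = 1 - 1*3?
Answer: -4000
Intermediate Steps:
t(q) = -2 (t(q) = 1 - 3 = -2)
(-30 + t(11))*125 = (-30 - 2)*125 = -32*125 = -4000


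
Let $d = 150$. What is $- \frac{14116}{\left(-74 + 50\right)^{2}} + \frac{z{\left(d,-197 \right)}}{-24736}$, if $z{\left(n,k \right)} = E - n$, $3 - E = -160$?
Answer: $- \frac{5455951}{222624} \approx -24.507$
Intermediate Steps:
$E = 163$ ($E = 3 - -160 = 3 + 160 = 163$)
$z{\left(n,k \right)} = 163 - n$
$- \frac{14116}{\left(-74 + 50\right)^{2}} + \frac{z{\left(d,-197 \right)}}{-24736} = - \frac{14116}{\left(-74 + 50\right)^{2}} + \frac{163 - 150}{-24736} = - \frac{14116}{\left(-24\right)^{2}} + \left(163 - 150\right) \left(- \frac{1}{24736}\right) = - \frac{14116}{576} + 13 \left(- \frac{1}{24736}\right) = \left(-14116\right) \frac{1}{576} - \frac{13}{24736} = - \frac{3529}{144} - \frac{13}{24736} = - \frac{5455951}{222624}$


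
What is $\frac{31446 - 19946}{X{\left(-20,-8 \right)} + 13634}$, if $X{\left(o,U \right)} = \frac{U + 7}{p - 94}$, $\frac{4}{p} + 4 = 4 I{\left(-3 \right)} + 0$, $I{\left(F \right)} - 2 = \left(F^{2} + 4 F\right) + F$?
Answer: $\frac{5416500}{6421619} \approx 0.84348$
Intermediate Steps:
$I{\left(F \right)} = 2 + F^{2} + 5 F$ ($I{\left(F \right)} = 2 + \left(\left(F^{2} + 4 F\right) + F\right) = 2 + \left(F^{2} + 5 F\right) = 2 + F^{2} + 5 F$)
$p = - \frac{1}{5}$ ($p = \frac{4}{-4 + \left(4 \left(2 + \left(-3\right)^{2} + 5 \left(-3\right)\right) + 0\right)} = \frac{4}{-4 + \left(4 \left(2 + 9 - 15\right) + 0\right)} = \frac{4}{-4 + \left(4 \left(-4\right) + 0\right)} = \frac{4}{-4 + \left(-16 + 0\right)} = \frac{4}{-4 - 16} = \frac{4}{-20} = 4 \left(- \frac{1}{20}\right) = - \frac{1}{5} \approx -0.2$)
$X{\left(o,U \right)} = - \frac{35}{471} - \frac{5 U}{471}$ ($X{\left(o,U \right)} = \frac{U + 7}{- \frac{1}{5} - 94} = \frac{7 + U}{- \frac{471}{5}} = \left(7 + U\right) \left(- \frac{5}{471}\right) = - \frac{35}{471} - \frac{5 U}{471}$)
$\frac{31446 - 19946}{X{\left(-20,-8 \right)} + 13634} = \frac{31446 - 19946}{\left(- \frac{35}{471} - - \frac{40}{471}\right) + 13634} = \frac{31446 - 19946}{\left(- \frac{35}{471} + \frac{40}{471}\right) + 13634} = \frac{11500}{\frac{5}{471} + 13634} = \frac{11500}{\frac{6421619}{471}} = 11500 \cdot \frac{471}{6421619} = \frac{5416500}{6421619}$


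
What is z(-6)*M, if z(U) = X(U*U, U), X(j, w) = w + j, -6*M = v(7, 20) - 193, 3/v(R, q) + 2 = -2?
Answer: 3875/4 ≈ 968.75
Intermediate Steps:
v(R, q) = -¾ (v(R, q) = 3/(-2 - 2) = 3/(-4) = 3*(-¼) = -¾)
M = 775/24 (M = -(-¾ - 193)/6 = -⅙*(-775/4) = 775/24 ≈ 32.292)
X(j, w) = j + w
z(U) = U + U² (z(U) = U*U + U = U² + U = U + U²)
z(-6)*M = -6*(1 - 6)*(775/24) = -6*(-5)*(775/24) = 30*(775/24) = 3875/4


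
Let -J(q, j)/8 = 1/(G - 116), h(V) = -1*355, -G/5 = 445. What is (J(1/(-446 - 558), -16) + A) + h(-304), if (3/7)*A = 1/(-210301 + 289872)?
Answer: -198381706124/558827133 ≈ -355.00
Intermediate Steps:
G = -2225 (G = -5*445 = -2225)
h(V) = -355
A = 7/238713 (A = 7/(3*(-210301 + 289872)) = (7/3)/79571 = (7/3)*(1/79571) = 7/238713 ≈ 2.9324e-5)
J(q, j) = 8/2341 (J(q, j) = -8/(-2225 - 116) = -8/(-2341) = -8*(-1/2341) = 8/2341)
(J(1/(-446 - 558), -16) + A) + h(-304) = (8/2341 + 7/238713) - 355 = 1926091/558827133 - 355 = -198381706124/558827133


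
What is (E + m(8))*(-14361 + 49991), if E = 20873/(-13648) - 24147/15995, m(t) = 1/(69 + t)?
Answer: -3698625656589/34304248 ≈ -1.0782e+5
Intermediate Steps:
E = -663421891/218299760 (E = 20873*(-1/13648) - 24147*1/15995 = -20873/13648 - 24147/15995 = -663421891/218299760 ≈ -3.0390)
(E + m(8))*(-14361 + 49991) = (-663421891/218299760 + 1/(69 + 8))*(-14361 + 49991) = (-663421891/218299760 + 1/77)*35630 = -7266455121/2401297360*35630 = -3698625656589/34304248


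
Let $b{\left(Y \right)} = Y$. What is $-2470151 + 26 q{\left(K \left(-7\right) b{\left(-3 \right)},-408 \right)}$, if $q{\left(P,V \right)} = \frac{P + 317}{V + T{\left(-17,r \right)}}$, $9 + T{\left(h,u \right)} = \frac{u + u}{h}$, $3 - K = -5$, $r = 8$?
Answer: $- \frac{3510127445}{1421} \approx -2.4702 \cdot 10^{6}$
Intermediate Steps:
$K = 8$ ($K = 3 - -5 = 3 + 5 = 8$)
$T{\left(h,u \right)} = -9 + \frac{2 u}{h}$ ($T{\left(h,u \right)} = -9 + \frac{u + u}{h} = -9 + \frac{2 u}{h}$)
$q{\left(P,V \right)} = \frac{317 + P}{- \frac{169}{17} + V}$ ($q{\left(P,V \right)} = \frac{P + 317}{V - \left(9 - \frac{16}{-17}\right)} = \frac{317 + P}{V - \left(9 - - \frac{16}{17}\right)} = \frac{317 + P}{V - \frac{169}{17}} = \frac{317 + P}{- \frac{169}{17} + V}$)
$-2470151 + 26 q{\left(K \left(-7\right) b{\left(-3 \right)},-408 \right)} = -2470151 + 26 \frac{17 \left(317 + 8 \left(-7\right) \left(-3\right)\right)}{-169 + 17 \left(-408\right)} = -2470151 + 26 \frac{17 \left(317 - -168\right)}{-169 - 6936} = -2470151 + 26 \frac{17 \left(317 + 168\right)}{-7105} = -2470151 + 26 \cdot 17 \left(- \frac{1}{7105}\right) 485 = -2470151 + 26 \left(- \frac{1649}{1421}\right) = -2470151 - \frac{42874}{1421} = - \frac{3510127445}{1421}$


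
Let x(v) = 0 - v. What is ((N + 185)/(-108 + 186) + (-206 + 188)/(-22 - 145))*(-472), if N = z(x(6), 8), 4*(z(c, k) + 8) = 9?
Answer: -2465315/2171 ≈ -1135.6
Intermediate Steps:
x(v) = -v
z(c, k) = -23/4 (z(c, k) = -8 + (1/4)*9 = -8 + 9/4 = -23/4)
N = -23/4 ≈ -5.7500
((N + 185)/(-108 + 186) + (-206 + 188)/(-22 - 145))*(-472) = ((-23/4 + 185)/(-108 + 186) + (-206 + 188)/(-22 - 145))*(-472) = ((717/4)/78 - 18/(-167))*(-472) = ((717/4)*(1/78) - 18*(-1/167))*(-472) = (239/104 + 18/167)*(-472) = (41785/17368)*(-472) = -2465315/2171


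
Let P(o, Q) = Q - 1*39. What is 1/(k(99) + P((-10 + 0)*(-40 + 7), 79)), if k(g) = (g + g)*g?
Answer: 1/19642 ≈ 5.0911e-5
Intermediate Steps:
k(g) = 2*g**2 (k(g) = (2*g)*g = 2*g**2)
P(o, Q) = -39 + Q (P(o, Q) = Q - 39 = -39 + Q)
1/(k(99) + P((-10 + 0)*(-40 + 7), 79)) = 1/(2*99**2 + (-39 + 79)) = 1/(2*9801 + 40) = 1/(19602 + 40) = 1/19642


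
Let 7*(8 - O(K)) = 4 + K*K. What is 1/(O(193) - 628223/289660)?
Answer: -289660/1539840083 ≈ -0.00018811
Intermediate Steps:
O(K) = 52/7 - K**2/7 (O(K) = 8 - (4 + K*K)/7 = 8 - (4 + K**2)/7 = 8 + (-4/7 - K**2/7) = 52/7 - K**2/7)
1/(O(193) - 628223/289660) = 1/((52/7 - 1/7*193**2) - 628223/289660) = 1/((52/7 - 1/7*37249) - 628223*1/289660) = 1/((52/7 - 37249/7) - 628223/289660) = 1/(-37197/7 - 628223/289660) = 1/(-1539840083/289660) = -289660/1539840083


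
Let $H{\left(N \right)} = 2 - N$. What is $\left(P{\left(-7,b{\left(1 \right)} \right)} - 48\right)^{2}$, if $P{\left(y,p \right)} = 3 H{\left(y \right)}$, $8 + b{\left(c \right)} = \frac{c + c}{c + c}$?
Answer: $441$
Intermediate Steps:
$b{\left(c \right)} = -7$ ($b{\left(c \right)} = -8 + \frac{c + c}{c + c} = -8 + \frac{2 c}{2 c} = -8 + 2 c \frac{1}{2 c} = -8 + 1 = -7$)
$P{\left(y,p \right)} = 6 - 3 y$ ($P{\left(y,p \right)} = 3 \left(2 - y\right) = 6 - 3 y$)
$\left(P{\left(-7,b{\left(1 \right)} \right)} - 48\right)^{2} = \left(\left(6 - -21\right) - 48\right)^{2} = \left(\left(6 + 21\right) - 48\right)^{2} = \left(27 - 48\right)^{2} = \left(-21\right)^{2} = 441$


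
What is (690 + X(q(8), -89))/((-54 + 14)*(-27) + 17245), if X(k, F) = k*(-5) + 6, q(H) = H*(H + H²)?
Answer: -2184/18325 ≈ -0.11918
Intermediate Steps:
X(k, F) = 6 - 5*k (X(k, F) = -5*k + 6 = 6 - 5*k)
(690 + X(q(8), -89))/((-54 + 14)*(-27) + 17245) = (690 + (6 - 5*8²*(1 + 8)))/((-54 + 14)*(-27) + 17245) = (690 + (6 - 320*9))/(-40*(-27) + 17245) = (690 + (6 - 5*576))/(1080 + 17245) = (690 + (6 - 2880))/18325 = (690 - 2874)*(1/18325) = -2184*1/18325 = -2184/18325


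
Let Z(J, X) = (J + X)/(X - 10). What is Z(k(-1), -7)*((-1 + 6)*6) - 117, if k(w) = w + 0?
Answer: -1749/17 ≈ -102.88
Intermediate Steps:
k(w) = w
Z(J, X) = (J + X)/(-10 + X)
Z(k(-1), -7)*((-1 + 6)*6) - 117 = ((-1 - 7)/(-10 - 7))*((-1 + 6)*6) - 117 = (-8/(-17))*(5*6) - 117 = -1/17*(-8)*30 - 117 = (8/17)*30 - 117 = 240/17 - 117 = -1749/17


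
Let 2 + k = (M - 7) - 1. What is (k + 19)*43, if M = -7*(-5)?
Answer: 1892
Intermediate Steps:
M = 35
k = 25 (k = -2 + ((35 - 7) - 1) = -2 + (28 - 1) = -2 + 27 = 25)
(k + 19)*43 = (25 + 19)*43 = 44*43 = 1892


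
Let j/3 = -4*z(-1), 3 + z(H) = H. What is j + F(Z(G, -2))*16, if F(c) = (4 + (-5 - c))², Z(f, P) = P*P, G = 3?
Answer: 448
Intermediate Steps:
Z(f, P) = P²
z(H) = -3 + H
F(c) = (-1 - c)²
j = 48 (j = 3*(-4*(-3 - 1)) = 3*(-4*(-4)) = 3*16 = 48)
j + F(Z(G, -2))*16 = 48 + (1 + (-2)²)²*16 = 48 + (1 + 4)²*16 = 48 + 5²*16 = 48 + 25*16 = 48 + 400 = 448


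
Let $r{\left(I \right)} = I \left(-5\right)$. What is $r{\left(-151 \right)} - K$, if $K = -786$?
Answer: $1541$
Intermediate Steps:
$r{\left(I \right)} = - 5 I$
$r{\left(-151 \right)} - K = \left(-5\right) \left(-151\right) - -786 = 755 + 786 = 1541$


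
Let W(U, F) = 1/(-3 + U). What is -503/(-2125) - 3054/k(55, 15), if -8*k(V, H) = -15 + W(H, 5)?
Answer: -622925963/380375 ≈ -1637.7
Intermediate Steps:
k(V, H) = 15/8 - 1/(8*(-3 + H)) (k(V, H) = -(-15 + 1/(-3 + H))/8 = 15/8 - 1/(8*(-3 + H)))
-503/(-2125) - 3054/k(55, 15) = -503/(-2125) - 3054*8*(-3 + 15)/(-46 + 15*15) = -503*(-1/2125) - 3054*96/(-46 + 225) = 503/2125 - 3054/((⅛)*(1/12)*179) = 503/2125 - 3054/179/96 = 503/2125 - 3054*96/179 = 503/2125 - 293184/179 = -622925963/380375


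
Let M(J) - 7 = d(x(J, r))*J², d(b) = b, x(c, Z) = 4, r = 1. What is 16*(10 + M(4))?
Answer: 1296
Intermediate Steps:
M(J) = 7 + 4*J²
16*(10 + M(4)) = 16*(10 + (7 + 4*4²)) = 16*(10 + (7 + 4*16)) = 16*(10 + (7 + 64)) = 16*(10 + 71) = 16*81 = 1296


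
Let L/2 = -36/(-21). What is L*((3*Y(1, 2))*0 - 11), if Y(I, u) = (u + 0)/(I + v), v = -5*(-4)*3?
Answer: -264/7 ≈ -37.714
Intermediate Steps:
v = 60 (v = 20*3 = 60)
Y(I, u) = u/(60 + I) (Y(I, u) = (u + 0)/(I + 60) = u/(60 + I))
L = 24/7 (L = 2*(-36/(-21)) = 2*(-36*(-1/21)) = 2*(12/7) = 24/7 ≈ 3.4286)
L*((3*Y(1, 2))*0 - 11) = 24*((3*(2/(60 + 1)))*0 - 11)/7 = 24*((3*(2/61))*0 - 11)/7 = 24*((6/61)*0 - 11)/7 = 24*(0 - 11)/7 = (24/7)*(-11) = -264/7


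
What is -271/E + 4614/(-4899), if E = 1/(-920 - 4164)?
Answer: 2249887074/1633 ≈ 1.3778e+6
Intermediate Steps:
E = -1/5084 (E = 1/(-5084) = -1/5084 ≈ -0.00019670)
-271/E + 4614/(-4899) = -271/(-1/5084) + 4614/(-4899) = -271*(-5084) + 4614*(-1/4899) = 1377764 - 1538/1633 = 2249887074/1633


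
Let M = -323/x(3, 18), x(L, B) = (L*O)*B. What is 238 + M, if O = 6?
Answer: 76789/324 ≈ 237.00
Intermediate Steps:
x(L, B) = 6*B*L (x(L, B) = (L*6)*B = (6*L)*B = 6*B*L)
M = -323/324 (M = -323/(6*18*3) = -323/324 ≈ -0.99691)
238 + M = 238 - 323/324 = 76789/324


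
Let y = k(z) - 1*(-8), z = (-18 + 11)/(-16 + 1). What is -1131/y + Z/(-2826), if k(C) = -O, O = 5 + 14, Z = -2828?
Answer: 1613657/15543 ≈ 103.82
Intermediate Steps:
O = 19
z = 7/15 (z = -7/(-15) = -7*(-1/15) = 7/15 ≈ 0.46667)
k(C) = -19 (k(C) = -1*19 = -19)
y = -11 (y = -19 - 1*(-8) = -19 + 8 = -11)
-1131/y + Z/(-2826) = -1131/(-11) - 2828/(-2826) = -1131*(-1/11) - 2828*(-1/2826) = 1131/11 + 1414/1413 = 1613657/15543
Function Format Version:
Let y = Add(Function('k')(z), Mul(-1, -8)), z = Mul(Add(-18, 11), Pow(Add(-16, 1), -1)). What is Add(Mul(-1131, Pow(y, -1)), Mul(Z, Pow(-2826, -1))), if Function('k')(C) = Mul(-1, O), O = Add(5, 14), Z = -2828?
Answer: Rational(1613657, 15543) ≈ 103.82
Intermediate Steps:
O = 19
z = Rational(7, 15) (z = Mul(-7, Pow(-15, -1)) = Mul(-7, Rational(-1, 15)) = Rational(7, 15) ≈ 0.46667)
Function('k')(C) = -19 (Function('k')(C) = Mul(-1, 19) = -19)
y = -11 (y = Add(-19, Mul(-1, -8)) = Add(-19, 8) = -11)
Add(Mul(-1131, Pow(y, -1)), Mul(Z, Pow(-2826, -1))) = Add(Mul(-1131, Pow(-11, -1)), Mul(-2828, Pow(-2826, -1))) = Add(Mul(-1131, Rational(-1, 11)), Mul(-2828, Rational(-1, 2826))) = Add(Rational(1131, 11), Rational(1414, 1413)) = Rational(1613657, 15543)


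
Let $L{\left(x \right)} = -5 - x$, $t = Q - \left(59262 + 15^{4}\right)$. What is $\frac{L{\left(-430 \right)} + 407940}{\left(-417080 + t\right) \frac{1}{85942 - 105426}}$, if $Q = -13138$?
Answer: $\frac{1591316732}{108021} \approx 14732.0$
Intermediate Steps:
$t = -123025$ ($t = -13138 - \left(59262 + 15^{4}\right) = -13138 - \left(59262 + 50625\right) = -13138 - 109887 = -123025$)
$\frac{L{\left(-430 \right)} + 407940}{\left(-417080 + t\right) \frac{1}{85942 - 105426}} = \frac{\left(-5 - -430\right) + 407940}{\left(-417080 - 123025\right) \frac{1}{85942 - 105426}} = \frac{\left(-5 + 430\right) + 407940}{\left(-540105\right) \frac{1}{-19484}} = \frac{425 + 407940}{\left(-540105\right) \left(- \frac{1}{19484}\right)} = \frac{408365}{\frac{540105}{19484}} = 408365 \cdot \frac{19484}{540105} = \frac{1591316732}{108021}$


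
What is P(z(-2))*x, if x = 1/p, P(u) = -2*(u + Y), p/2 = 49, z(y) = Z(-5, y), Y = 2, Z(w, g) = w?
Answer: 3/49 ≈ 0.061224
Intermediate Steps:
z(y) = -5
p = 98 (p = 2*49 = 98)
P(u) = -4 - 2*u (P(u) = -2*(u + 2) = -2*(2 + u) = -4 - 2*u)
x = 1/98 ≈ 0.010204
P(z(-2))*x = (-4 - 2*(-5))*(1/98) = (-4 + 10)*(1/98) = 6*(1/98) = 3/49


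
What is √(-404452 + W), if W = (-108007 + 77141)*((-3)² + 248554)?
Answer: I*√7672550010 ≈ 87593.0*I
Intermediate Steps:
W = -7672145558 (W = -30866*(9 + 248554) = -30866*248563 = -7672145558)
√(-404452 + W) = √(-404452 - 7672145558) = √(-7672550010) = I*√7672550010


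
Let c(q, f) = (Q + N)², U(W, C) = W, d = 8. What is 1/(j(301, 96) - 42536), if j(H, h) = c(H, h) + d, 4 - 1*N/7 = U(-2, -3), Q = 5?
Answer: -1/40319 ≈ -2.4802e-5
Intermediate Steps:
N = 42 (N = 28 - 7*(-2) = 28 + 14 = 42)
c(q, f) = 2209 (c(q, f) = (5 + 42)² = 47² = 2209)
j(H, h) = 2217 (j(H, h) = 2209 + 8 = 2217)
1/(j(301, 96) - 42536) = 1/(2217 - 42536) = 1/(-40319) = -1/40319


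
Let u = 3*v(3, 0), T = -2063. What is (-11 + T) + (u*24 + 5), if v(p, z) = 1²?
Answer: -1997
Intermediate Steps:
v(p, z) = 1
u = 3 (u = 3*1 = 3)
(-11 + T) + (u*24 + 5) = (-11 - 2063) + (3*24 + 5) = -2074 + (72 + 5) = -2074 + 77 = -1997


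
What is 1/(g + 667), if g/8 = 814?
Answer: 1/7179 ≈ 0.00013930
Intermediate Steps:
g = 6512 (g = 8*814 = 6512)
1/(g + 667) = 1/(6512 + 667) = 1/7179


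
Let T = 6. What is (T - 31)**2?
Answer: 625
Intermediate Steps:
(T - 31)**2 = (6 - 31)**2 = (-25)**2 = 625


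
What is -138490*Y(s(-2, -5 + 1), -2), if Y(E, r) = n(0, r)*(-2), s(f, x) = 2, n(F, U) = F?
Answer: 0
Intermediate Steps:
Y(E, r) = 0 (Y(E, r) = 0*(-2) = 0)
-138490*Y(s(-2, -5 + 1), -2) = -138490*0 = 0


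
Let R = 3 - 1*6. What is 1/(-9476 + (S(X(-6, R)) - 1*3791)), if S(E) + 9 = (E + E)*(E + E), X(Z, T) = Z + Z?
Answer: -1/12700 ≈ -7.8740e-5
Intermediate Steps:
R = -3 (R = 3 - 6 = -3)
X(Z, T) = 2*Z
S(E) = -9 + 4*E² (S(E) = -9 + (E + E)*(E + E) = -9 + (2*E)*(2*E) = -9 + 4*E²)
1/(-9476 + (S(X(-6, R)) - 1*3791)) = 1/(-9476 + ((-9 + 4*(2*(-6))²) - 1*3791)) = 1/(-9476 + ((-9 + 4*(-12)²) - 3791)) = 1/(-9476 + ((-9 + 4*144) - 3791)) = 1/(-9476 + ((-9 + 576) - 3791)) = 1/(-9476 + (567 - 3791)) = 1/(-9476 - 3224) = 1/(-12700) = -1/12700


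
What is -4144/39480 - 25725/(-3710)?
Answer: 510331/74730 ≈ 6.8290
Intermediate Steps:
-4144/39480 - 25725/(-3710) = -4144*1/39480 - 25725*(-1/3710) = -74/705 + 735/106 = 510331/74730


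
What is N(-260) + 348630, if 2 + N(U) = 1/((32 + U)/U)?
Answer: 19871861/57 ≈ 3.4863e+5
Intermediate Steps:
N(U) = -2 + U/(32 + U) (N(U) = -2 + 1/((32 + U)/U) = -2 + U/(32 + U))
N(-260) + 348630 = (-64 - 1*(-260))/(32 - 260) + 348630 = (-64 + 260)/(-228) + 348630 = -1/228*196 + 348630 = -49/57 + 348630 = 19871861/57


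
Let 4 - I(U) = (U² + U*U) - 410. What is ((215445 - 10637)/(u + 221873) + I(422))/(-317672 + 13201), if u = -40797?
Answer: 16104576624/13783097699 ≈ 1.1684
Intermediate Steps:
I(U) = 414 - 2*U² (I(U) = 4 - ((U² + U*U) - 410) = 4 - ((U² + U²) - 410) = 4 - (2*U² - 410) = 4 - (-410 + 2*U²) = 4 + (410 - 2*U²) = 414 - 2*U²)
((215445 - 10637)/(u + 221873) + I(422))/(-317672 + 13201) = ((215445 - 10637)/(-40797 + 221873) + (414 - 2*422²))/(-317672 + 13201) = (204808/181076 + (414 - 2*178084))/(-304471) = (204808*(1/181076) + (414 - 356168))*(-1/304471) = (51202/45269 - 355754)*(-1/304471) = -16104576624/45269*(-1/304471) = 16104576624/13783097699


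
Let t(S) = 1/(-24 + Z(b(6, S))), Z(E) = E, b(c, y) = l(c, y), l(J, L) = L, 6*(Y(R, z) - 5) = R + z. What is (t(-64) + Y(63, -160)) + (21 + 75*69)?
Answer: 1368793/264 ≈ 5184.8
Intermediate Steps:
Y(R, z) = 5 + R/6 + z/6 (Y(R, z) = 5 + (R + z)/6 = 5 + (R/6 + z/6) = 5 + R/6 + z/6)
b(c, y) = y
t(S) = 1/(-24 + S)
(t(-64) + Y(63, -160)) + (21 + 75*69) = (1/(-24 - 64) + (5 + (1/6)*63 + (1/6)*(-160))) + (21 + 75*69) = (1/(-88) + (5 + 21/2 - 80/3)) + (21 + 5175) = (-1/88 - 67/6) + 5196 = -2951/264 + 5196 = 1368793/264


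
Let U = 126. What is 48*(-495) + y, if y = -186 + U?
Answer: -23820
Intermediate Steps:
y = -60 (y = -186 + 126 = -60)
48*(-495) + y = 48*(-495) - 60 = -23760 - 60 = -23820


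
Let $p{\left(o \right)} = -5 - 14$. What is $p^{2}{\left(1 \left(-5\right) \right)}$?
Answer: $361$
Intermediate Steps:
$p{\left(o \right)} = -19$
$p^{2}{\left(1 \left(-5\right) \right)} = \left(-19\right)^{2} = 361$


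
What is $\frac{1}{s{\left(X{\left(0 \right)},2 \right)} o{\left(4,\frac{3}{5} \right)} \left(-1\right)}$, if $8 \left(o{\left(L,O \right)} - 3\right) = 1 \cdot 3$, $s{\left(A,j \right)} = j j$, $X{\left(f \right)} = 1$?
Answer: $- \frac{2}{27} \approx -0.074074$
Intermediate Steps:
$s{\left(A,j \right)} = j^{2}$
$o{\left(L,O \right)} = \frac{27}{8}$ ($o{\left(L,O \right)} = 3 + \frac{1 \cdot 3}{8} = 3 + \frac{1}{8} \cdot 3 = 3 + \frac{3}{8} = \frac{27}{8}$)
$\frac{1}{s{\left(X{\left(0 \right)},2 \right)} o{\left(4,\frac{3}{5} \right)} \left(-1\right)} = \frac{1}{2^{2} \cdot \frac{27}{8} \left(-1\right)} = \frac{1}{4 \cdot \frac{27}{8} \left(-1\right)} = \frac{1}{\frac{27}{2} \left(-1\right)} = \frac{1}{- \frac{27}{2}} = - \frac{2}{27}$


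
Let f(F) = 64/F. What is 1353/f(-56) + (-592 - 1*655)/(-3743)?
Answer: -35439977/29944 ≈ -1183.5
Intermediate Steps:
1353/f(-56) + (-592 - 1*655)/(-3743) = 1353/((64/(-56))) + (-592 - 1*655)/(-3743) = 1353/((64*(-1/56))) + (-592 - 655)*(-1/3743) = 1353/(-8/7) - 1247*(-1/3743) = 1353*(-7/8) + 1247/3743 = -9471/8 + 1247/3743 = -35439977/29944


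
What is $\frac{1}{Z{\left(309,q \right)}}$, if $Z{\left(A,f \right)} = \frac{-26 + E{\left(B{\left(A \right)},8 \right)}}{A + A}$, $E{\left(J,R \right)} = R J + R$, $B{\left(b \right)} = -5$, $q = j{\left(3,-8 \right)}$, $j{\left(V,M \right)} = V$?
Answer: $- \frac{309}{29} \approx -10.655$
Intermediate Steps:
$q = 3$
$E{\left(J,R \right)} = R + J R$ ($E{\left(J,R \right)} = J R + R = R + J R$)
$Z{\left(A,f \right)} = - \frac{29}{A}$ ($Z{\left(A,f \right)} = \frac{-26 + 8 \left(1 - 5\right)}{A + A} = \frac{-26 + 8 \left(-4\right)}{2 A} = \left(-26 - 32\right) \frac{1}{2 A} = - 58 \frac{1}{2 A} = - \frac{29}{A}$)
$\frac{1}{Z{\left(309,q \right)}} = \frac{1}{\left(-29\right) \frac{1}{309}} = \frac{1}{- \frac{29}{309}} = - \frac{309}{29}$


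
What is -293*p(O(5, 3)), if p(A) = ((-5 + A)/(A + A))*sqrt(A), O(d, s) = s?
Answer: 293*sqrt(3)/3 ≈ 169.16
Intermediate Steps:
p(A) = (-5 + A)/(2*sqrt(A)) (p(A) = ((-5 + A)/((2*A)))*sqrt(A) = ((-5 + A)*(1/(2*A)))*sqrt(A) = ((-5 + A)/(2*A))*sqrt(A) = (-5 + A)/(2*sqrt(A)))
-293*p(O(5, 3)) = -293*(-5 + 3)/(2*sqrt(3)) = -293*sqrt(3)/3*(-2)/2 = -(-293)*sqrt(3)/3 = 293*sqrt(3)/3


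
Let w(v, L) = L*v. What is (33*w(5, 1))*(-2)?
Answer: -330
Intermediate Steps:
(33*w(5, 1))*(-2) = (33*(1*5))*(-2) = (33*5)*(-2) = 165*(-2) = -330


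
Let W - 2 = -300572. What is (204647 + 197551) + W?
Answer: 101628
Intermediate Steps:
W = -300570 (W = 2 - 300572 = -300570)
(204647 + 197551) + W = (204647 + 197551) - 300570 = 402198 - 300570 = 101628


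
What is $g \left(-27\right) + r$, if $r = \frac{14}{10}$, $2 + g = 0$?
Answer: $\frac{277}{5} \approx 55.4$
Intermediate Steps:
$g = -2$ ($g = -2 + 0 = -2$)
$r = \frac{7}{5}$ ($r = 14 \cdot \frac{1}{10} = \frac{7}{5} \approx 1.4$)
$g \left(-27\right) + r = \left(-2\right) \left(-27\right) + \frac{7}{5} = 54 + \frac{7}{5} = \frac{277}{5}$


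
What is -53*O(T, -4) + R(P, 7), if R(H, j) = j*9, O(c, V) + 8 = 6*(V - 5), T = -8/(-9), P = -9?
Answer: 3349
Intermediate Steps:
T = 8/9 (T = -8*(-1/9) = 8/9 ≈ 0.88889)
O(c, V) = -38 + 6*V (O(c, V) = -8 + 6*(V - 5) = -8 + 6*(-5 + V) = -8 + (-30 + 6*V) = -38 + 6*V)
R(H, j) = 9*j
-53*O(T, -4) + R(P, 7) = -53*(-38 + 6*(-4)) + 9*7 = -53*(-38 - 24) + 63 = -53*(-62) + 63 = 3286 + 63 = 3349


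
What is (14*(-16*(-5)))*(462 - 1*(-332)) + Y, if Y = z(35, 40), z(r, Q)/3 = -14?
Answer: 889238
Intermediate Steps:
z(r, Q) = -42 (z(r, Q) = 3*(-14) = -42)
Y = -42
(14*(-16*(-5)))*(462 - 1*(-332)) + Y = (14*(-16*(-5)))*(462 - 1*(-332)) - 42 = (14*80)*(462 + 332) - 42 = 1120*794 - 42 = 889280 - 42 = 889238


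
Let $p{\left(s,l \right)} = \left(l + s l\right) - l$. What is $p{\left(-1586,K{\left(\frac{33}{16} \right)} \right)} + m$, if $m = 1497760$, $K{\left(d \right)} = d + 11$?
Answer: $\frac{11816343}{8} \approx 1.477 \cdot 10^{6}$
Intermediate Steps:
$K{\left(d \right)} = 11 + d$
$p{\left(s,l \right)} = l s$ ($p{\left(s,l \right)} = \left(l + l s\right) - l = l s$)
$p{\left(-1586,K{\left(\frac{33}{16} \right)} \right)} + m = \left(11 + \frac{33}{16}\right) \left(-1586\right) + 1497760 = \frac{209}{16} \left(-1586\right) + 1497760 = - \frac{165737}{8} + 1497760 = \frac{11816343}{8}$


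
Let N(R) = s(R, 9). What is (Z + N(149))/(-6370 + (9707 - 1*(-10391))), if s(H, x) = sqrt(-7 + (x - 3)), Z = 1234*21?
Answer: 4319/2288 + I/13728 ≈ 1.8877 + 7.2844e-5*I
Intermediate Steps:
Z = 25914
s(H, x) = sqrt(-10 + x) (s(H, x) = sqrt(-7 + (-3 + x)) = sqrt(-10 + x))
N(R) = I (N(R) = sqrt(-10 + 9) = sqrt(-1) = I)
(Z + N(149))/(-6370 + (9707 - 1*(-10391))) = (25914 + I)/(-6370 + (9707 - 1*(-10391))) = (25914 + I)/(-6370 + (9707 + 10391)) = (25914 + I)/(-6370 + 20098) = (25914 + I)/13728 = (25914 + I)*(1/13728) = 4319/2288 + I/13728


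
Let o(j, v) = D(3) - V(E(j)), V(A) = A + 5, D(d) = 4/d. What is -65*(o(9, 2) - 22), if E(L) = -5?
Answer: 4030/3 ≈ 1343.3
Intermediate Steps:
V(A) = 5 + A
o(j, v) = 4/3 (o(j, v) = 4/3 - (5 - 5) = 4*(1/3) - 1*0 = 4/3 + 0 = 4/3)
-65*(o(9, 2) - 22) = -65*(4/3 - 22) = -65*(-62/3) = 4030/3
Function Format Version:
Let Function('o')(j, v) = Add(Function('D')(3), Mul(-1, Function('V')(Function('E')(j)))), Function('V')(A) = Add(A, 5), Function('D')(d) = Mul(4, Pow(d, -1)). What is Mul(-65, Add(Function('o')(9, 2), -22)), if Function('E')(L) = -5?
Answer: Rational(4030, 3) ≈ 1343.3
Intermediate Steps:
Function('V')(A) = Add(5, A)
Function('o')(j, v) = Rational(4, 3) (Function('o')(j, v) = Add(Mul(4, Pow(3, -1)), Mul(-1, Add(5, -5))) = Add(Mul(4, Rational(1, 3)), Mul(-1, 0)) = Add(Rational(4, 3), 0) = Rational(4, 3))
Mul(-65, Add(Function('o')(9, 2), -22)) = Mul(-65, Add(Rational(4, 3), -22)) = Mul(-65, Rational(-62, 3)) = Rational(4030, 3)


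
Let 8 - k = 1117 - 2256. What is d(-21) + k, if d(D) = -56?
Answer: 1091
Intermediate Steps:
k = 1147 (k = 8 - (1117 - 2256) = 8 - 1*(-1139) = 8 + 1139 = 1147)
d(-21) + k = -56 + 1147 = 1091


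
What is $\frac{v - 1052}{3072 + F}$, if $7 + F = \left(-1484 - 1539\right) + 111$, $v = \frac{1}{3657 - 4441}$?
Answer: $- \frac{91641}{13328} \approx -6.8758$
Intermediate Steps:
$v = - \frac{1}{784}$ ($v = \frac{1}{-784} = - \frac{1}{784} \approx -0.0012755$)
$F = -2919$ ($F = -7 + \left(\left(-1484 - 1539\right) + 111\right) = -7 + \left(-3023 + 111\right) = -7 - 2912 = -2919$)
$\frac{v - 1052}{3072 + F} = \frac{- \frac{1}{784} - 1052}{3072 - 2919} = \frac{- \frac{1}{784} - 1052}{153} = \left(- \frac{824769}{784}\right) \frac{1}{153} = - \frac{91641}{13328}$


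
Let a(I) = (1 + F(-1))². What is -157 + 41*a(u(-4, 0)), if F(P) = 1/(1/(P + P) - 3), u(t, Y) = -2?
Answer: -6668/49 ≈ -136.08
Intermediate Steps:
F(P) = 1/(-3 + 1/(2*P)) (F(P) = 1/(1/(2*P) - 3) = 1/(-3 + 1/(2*P)))
a(I) = 25/49 (a(I) = (1 - 2*(-1)/(-1 + 6*(-1)))² = (1 - 2*(-1)/(-1 - 6))² = (1 - 2*(-1)/(-7))² = (1 - 2*(-1)*(-⅐))² = (1 - 2/7)² = (5/7)² = 25/49)
-157 + 41*a(u(-4, 0)) = -157 + 41*(25/49) = -157 + 1025/49 = -6668/49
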